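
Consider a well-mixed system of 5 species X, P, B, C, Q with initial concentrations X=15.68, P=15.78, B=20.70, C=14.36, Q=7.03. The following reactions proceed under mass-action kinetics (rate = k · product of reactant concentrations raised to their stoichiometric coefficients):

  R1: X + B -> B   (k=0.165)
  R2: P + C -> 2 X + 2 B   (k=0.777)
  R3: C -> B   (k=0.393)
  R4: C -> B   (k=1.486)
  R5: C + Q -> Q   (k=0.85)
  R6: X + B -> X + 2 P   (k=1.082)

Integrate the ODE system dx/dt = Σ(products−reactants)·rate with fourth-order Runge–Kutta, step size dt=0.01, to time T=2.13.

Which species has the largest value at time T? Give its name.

RK4 with dt=0.01: 213 steps to T=2.13. Trajectory (selected grid times):
t=0.00: X=15.68 P=15.78 B=20.70 C=14.36 Q=7.03
t=0.24: X=30.95 P=91.56 B=0.04 C=0.00 Q=7.03
t=0.47: X=30.95 P=91.64 B=0.00 C=0.00 Q=7.03
t=0.71: X=30.95 P=91.64 B=0.00 C=0.00 Q=7.03
t=0.95: X=30.95 P=91.64 B=0.00 C=0.00 Q=7.03
t=1.18: X=30.95 P=91.64 B=0.00 C=0.00 Q=7.03
t=1.42: X=30.95 P=91.64 B=0.00 C=0.00 Q=7.03
t=1.66: X=30.95 P=91.64 B=0.00 C=0.00 Q=7.03
t=1.89: X=30.95 P=91.64 B=0.00 C=0.00 Q=7.03
t=2.13: X=30.95 P=91.64 B=0.00 C=0.00 Q=7.03
At T=2.13: X=30.95 P=91.64 B=0.00 C=0.00 Q=7.03; the largest is P.

Dominant species at T: P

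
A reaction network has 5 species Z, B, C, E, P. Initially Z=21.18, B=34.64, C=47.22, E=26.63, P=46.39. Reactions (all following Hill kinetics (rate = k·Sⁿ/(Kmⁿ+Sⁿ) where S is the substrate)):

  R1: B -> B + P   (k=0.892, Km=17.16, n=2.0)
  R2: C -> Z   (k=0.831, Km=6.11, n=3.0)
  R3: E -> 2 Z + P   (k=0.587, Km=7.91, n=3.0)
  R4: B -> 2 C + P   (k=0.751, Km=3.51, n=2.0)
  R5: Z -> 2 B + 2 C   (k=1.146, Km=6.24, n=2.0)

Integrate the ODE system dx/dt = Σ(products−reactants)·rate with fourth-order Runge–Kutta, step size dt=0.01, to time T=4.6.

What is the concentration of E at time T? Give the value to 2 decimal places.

E at T = 24.01

RK4 with dt=0.01: 460 steps to T=4.6. Trajectory (selected grid times):
t=0.00: Z=21.18 B=34.64 C=47.22 E=26.63 P=46.39
t=0.51: Z=21.65 B=35.34 C=48.63 E=26.34 P=47.43
t=1.02: Z=22.11 B=36.04 C=50.05 E=26.05 P=48.47
t=1.53: Z=22.58 B=36.74 C=51.47 E=25.76 P=49.51
t=2.04: Z=23.04 B=37.45 C=52.89 E=25.47 P=50.56
t=2.56: Z=23.50 B=38.18 C=54.35 E=25.17 P=51.62
t=3.07: Z=23.96 B=38.89 C=55.78 E=24.88 P=52.67
t=3.58: Z=24.42 B=39.61 C=57.21 E=24.59 P=53.73
t=4.09: Z=24.87 B=40.33 C=58.65 E=24.30 P=54.78
t=4.60: Z=25.32 B=41.05 C=60.08 E=24.01 P=55.83
Read off E at T=4.6: 24.01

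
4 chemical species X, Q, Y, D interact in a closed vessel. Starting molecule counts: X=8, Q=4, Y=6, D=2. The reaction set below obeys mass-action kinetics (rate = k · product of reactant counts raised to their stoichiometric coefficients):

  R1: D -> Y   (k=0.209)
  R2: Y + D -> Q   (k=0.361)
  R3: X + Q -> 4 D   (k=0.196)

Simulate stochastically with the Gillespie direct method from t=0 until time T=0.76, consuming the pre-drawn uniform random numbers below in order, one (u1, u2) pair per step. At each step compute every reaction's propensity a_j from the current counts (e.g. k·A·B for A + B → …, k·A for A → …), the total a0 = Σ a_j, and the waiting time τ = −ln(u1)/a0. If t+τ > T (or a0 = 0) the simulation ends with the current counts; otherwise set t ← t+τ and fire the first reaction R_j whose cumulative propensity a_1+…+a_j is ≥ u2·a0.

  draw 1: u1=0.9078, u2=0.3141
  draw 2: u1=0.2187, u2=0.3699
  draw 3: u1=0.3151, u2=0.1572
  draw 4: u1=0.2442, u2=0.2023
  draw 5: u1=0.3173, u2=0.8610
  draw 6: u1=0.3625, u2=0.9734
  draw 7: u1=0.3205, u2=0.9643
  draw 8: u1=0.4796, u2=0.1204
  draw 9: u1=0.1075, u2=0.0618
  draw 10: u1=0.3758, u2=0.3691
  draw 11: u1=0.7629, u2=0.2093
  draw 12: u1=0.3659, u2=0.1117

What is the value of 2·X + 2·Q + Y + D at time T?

Check how each reaction changes W = 2·X + 2·Q + Y + D (weight of products minus weight of reactants):
R1: D -> Y: (1·1) − (1·1) = 1 − 1 = 0
R2: Y + D -> Q: (2·1) − (1·1 + 1·1) = 2 − 2 = 0
R3: X + Q -> 4 D: (1·4) − (2·1 + 2·1) = 4 − 4 = 0
Every reaction leaves W unchanged, so W is conserved and no simulation is needed: W(T) = W(0) = 2·8 + 2·4 + 6 + 2 = 32

Value at T = 32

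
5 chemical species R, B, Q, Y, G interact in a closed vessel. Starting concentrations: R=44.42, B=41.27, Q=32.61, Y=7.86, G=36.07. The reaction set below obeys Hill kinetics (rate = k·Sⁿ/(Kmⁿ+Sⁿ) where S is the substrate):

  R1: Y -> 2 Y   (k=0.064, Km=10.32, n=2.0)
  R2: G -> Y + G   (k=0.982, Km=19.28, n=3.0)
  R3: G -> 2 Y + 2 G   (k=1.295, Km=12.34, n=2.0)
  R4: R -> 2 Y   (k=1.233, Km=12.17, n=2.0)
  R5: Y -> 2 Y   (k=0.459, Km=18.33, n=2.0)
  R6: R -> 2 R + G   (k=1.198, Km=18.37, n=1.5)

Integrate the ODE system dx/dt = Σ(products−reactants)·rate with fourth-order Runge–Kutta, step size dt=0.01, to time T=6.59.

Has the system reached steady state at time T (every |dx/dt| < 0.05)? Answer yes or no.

Steady state at T: no

RK4 with dt=0.01: 659 steps to T=6.59. Trajectory (selected grid times):
t=0.00: R=44.42 B=41.27 Q=32.61 Y=7.86 G=36.07
t=0.73: R=44.27 B=41.27 Q=32.61 Y=11.96 G=37.61
t=1.46: R=44.13 B=41.27 Q=32.61 Y=16.14 G=39.16
t=2.20: R=43.98 B=41.27 Q=32.61 Y=20.44 G=40.73
t=2.93: R=43.83 B=41.27 Q=32.61 Y=24.74 G=42.29
t=3.66: R=43.68 B=41.27 Q=32.61 Y=29.08 G=43.85
t=4.39: R=43.53 B=41.27 Q=32.61 Y=33.47 G=45.41
t=5.13: R=43.38 B=41.27 Q=32.61 Y=37.94 G=47.00
t=5.86: R=43.23 B=41.27 Q=32.61 Y=42.37 G=48.57
t=6.59: R=43.08 B=41.27 Q=32.61 Y=46.83 G=50.15
Rates at T: R1=0.0610, R2=0.9292, R3=1.2211, R4=1.1419, R5=0.3980, R6=0.9371
dx/dt at T (Σ net stoichiometry × rate): R=-0.2048, B=+0.0000, Q=+0.0000, Y=+6.1142, G=+2.1582
Largest |dx/dt| is |+6.1142| (Y) ≥ 0.05 → not steady.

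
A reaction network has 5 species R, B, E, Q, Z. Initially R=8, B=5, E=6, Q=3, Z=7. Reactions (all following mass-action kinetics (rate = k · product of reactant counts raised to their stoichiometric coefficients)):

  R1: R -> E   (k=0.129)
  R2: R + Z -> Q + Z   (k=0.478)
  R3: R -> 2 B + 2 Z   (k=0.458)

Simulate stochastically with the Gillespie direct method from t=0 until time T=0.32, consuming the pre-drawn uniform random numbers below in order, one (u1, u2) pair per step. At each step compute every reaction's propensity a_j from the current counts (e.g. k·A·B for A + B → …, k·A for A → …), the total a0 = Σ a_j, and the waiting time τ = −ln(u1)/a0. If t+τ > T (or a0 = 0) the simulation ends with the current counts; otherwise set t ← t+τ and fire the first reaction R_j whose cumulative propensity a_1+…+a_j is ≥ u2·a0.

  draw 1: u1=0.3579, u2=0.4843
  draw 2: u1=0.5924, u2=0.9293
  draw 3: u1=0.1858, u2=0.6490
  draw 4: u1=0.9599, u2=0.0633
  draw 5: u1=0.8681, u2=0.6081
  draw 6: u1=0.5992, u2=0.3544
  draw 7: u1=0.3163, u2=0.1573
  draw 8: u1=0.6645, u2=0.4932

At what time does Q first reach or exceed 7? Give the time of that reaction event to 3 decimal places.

t=0.000: R=8 B=5 E=6 Q=3 Z=7
Draw 1: a1=1.032, a2=26.768, a3=3.664, a0=31.464; τ=−ln(0.3579)/31.464=0.033 → t=0.033; u2·a0=0.4843·31.464=15.238; a1=1.032 < 15.238 ≤ a1+a2=27.800 → R2 fires; R=7 B=5 E=6 Q=4 Z=7
Draw 2: a1=0.903, a2=23.422, a3=3.206, a0=27.531; τ=−ln(0.5924)/27.531=0.019 → t=0.052; u2·a0=0.9293·27.531=25.585; a1+a2=24.325 < 25.585 ≤ a1+…+a3=27.531 → R3 fires; R=6 B=7 E=6 Q=4 Z=9
Draw 3: a1=0.774, a2=25.812, a3=2.748, a0=29.334; τ=−ln(0.1858)/29.334=0.057 → t=0.109; u2·a0=0.6490·29.334=19.038; a1=0.774 < 19.038 ≤ a1+a2=26.586 → R2 fires; R=5 B=7 E=6 Q=5 Z=9
Draw 4: a1=0.645, a2=21.510, a3=2.290, a0=24.445; τ=−ln(0.9599)/24.445=0.002 → t=0.111; u2·a0=0.0633·24.445=1.547; a1=0.645 < 1.547 ≤ a1+a2=22.155 → R2 fires; R=4 B=7 E=6 Q=6 Z=9
Draw 5: a1=0.516, a2=17.208, a3=1.832, a0=19.556; τ=−ln(0.8681)/19.556=0.007 → t=0.118; u2·a0=0.6081·19.556=11.892; a1=0.516 < 11.892 ≤ a1+a2=17.724 → R2 fires; R=3 B=7 E=6 Q=7 Z=9
Draw 6: a1=0.387, a2=12.906, a3=1.374, a0=14.667; τ=−ln(0.5992)/14.667=0.035 → t=0.153; u2·a0=0.3544·14.667=5.198; a1=0.387 < 5.198 ≤ a1+a2=13.293 → R2 fires; R=2 B=7 E=6 Q=8 Z=9
Draw 7: a1=0.258, a2=8.604, a3=0.916, a0=9.778; τ=−ln(0.3163)/9.778=0.118 → t=0.271; u2·a0=0.1573·9.778=1.538; a1=0.258 < 1.538 ≤ a1+a2=8.862 → R2 fires; R=1 B=7 E=6 Q=9 Z=9
Draw 8: a1=0.129, a2=4.302, a3=0.458, a0=4.889; τ=−ln(0.6645)/4.889=0.084 → t=0.354 > T=0.32: stop.
Q first becomes ≥ 7 when it reaches 7 at the event at t=0.118.

Threshold first reached at t = 0.118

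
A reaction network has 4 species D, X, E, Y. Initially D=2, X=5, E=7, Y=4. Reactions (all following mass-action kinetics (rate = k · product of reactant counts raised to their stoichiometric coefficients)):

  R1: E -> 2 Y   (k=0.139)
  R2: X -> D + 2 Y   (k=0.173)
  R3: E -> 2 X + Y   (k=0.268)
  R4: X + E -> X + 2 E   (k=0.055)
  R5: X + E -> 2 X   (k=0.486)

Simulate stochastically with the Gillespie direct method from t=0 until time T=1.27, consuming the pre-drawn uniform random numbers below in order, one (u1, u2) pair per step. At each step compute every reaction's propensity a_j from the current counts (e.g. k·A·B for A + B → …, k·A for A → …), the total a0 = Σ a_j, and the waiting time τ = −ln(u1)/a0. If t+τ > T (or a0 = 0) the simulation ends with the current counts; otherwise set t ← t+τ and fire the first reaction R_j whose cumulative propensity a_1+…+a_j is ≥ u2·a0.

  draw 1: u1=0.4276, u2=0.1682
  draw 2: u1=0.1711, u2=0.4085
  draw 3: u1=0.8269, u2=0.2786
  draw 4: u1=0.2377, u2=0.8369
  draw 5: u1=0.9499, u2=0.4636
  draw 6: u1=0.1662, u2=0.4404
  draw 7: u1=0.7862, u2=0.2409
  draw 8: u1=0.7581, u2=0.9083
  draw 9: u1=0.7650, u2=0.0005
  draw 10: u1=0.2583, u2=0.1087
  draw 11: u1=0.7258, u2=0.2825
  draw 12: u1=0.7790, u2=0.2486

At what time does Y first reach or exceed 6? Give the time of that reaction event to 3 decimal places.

t=0.000: D=2 X=5 E=7 Y=4
Draw 1: a1=0.973, a2=0.865, a3=1.876, a4=1.925, a5=17.010, a0=22.649; τ=−ln(0.4276)/22.649=0.038 → t=0.038; u2·a0=0.1682·22.649=3.810; a1+…+a3=3.714 < 3.810 ≤ a1+…+a4=5.639 → R4 fires; D=2 X=5 E=8 Y=4
Draw 2: a1=1.112, a2=0.865, a3=2.144, a4=2.200, a5=19.440, a0=25.761; τ=−ln(0.1711)/25.761=0.069 → t=0.106; u2·a0=0.4085·25.761=10.523; a1+…+a4=6.321 < 10.523 ≤ a1+…+a5=25.761 → R5 fires; D=2 X=6 E=7 Y=4
Draw 3: a1=0.973, a2=1.038, a3=1.876, a4=2.310, a5=20.412, a0=26.609; τ=−ln(0.8269)/26.609=0.007 → t=0.113; u2·a0=0.2786·26.609=7.413; a1+…+a4=6.197 < 7.413 ≤ a1+…+a5=26.609 → R5 fires; D=2 X=7 E=6 Y=4
Draw 4: a1=0.834, a2=1.211, a3=1.608, a4=2.310, a5=20.412, a0=26.375; τ=−ln(0.2377)/26.375=0.054 → t=0.168; u2·a0=0.8369·26.375=22.073; a1+…+a4=5.963 < 22.073 ≤ a1+…+a5=26.375 → R5 fires; D=2 X=8 E=5 Y=4
Draw 5: a1=0.695, a2=1.384, a3=1.340, a4=2.200, a5=19.440, a0=25.059; τ=−ln(0.9499)/25.059=0.002 → t=0.170; u2·a0=0.4636·25.059=11.617; a1+…+a4=5.619 < 11.617 ≤ a1+…+a5=25.059 → R5 fires; D=2 X=9 E=4 Y=4
Draw 6: a1=0.556, a2=1.557, a3=1.072, a4=1.980, a5=17.496, a0=22.661; τ=−ln(0.1662)/22.661=0.079 → t=0.249; u2·a0=0.4404·22.661=9.980; a1+…+a4=5.165 < 9.980 ≤ a1+…+a5=22.661 → R5 fires; D=2 X=10 E=3 Y=4
Draw 7: a1=0.417, a2=1.730, a3=0.804, a4=1.650, a5=14.580, a0=19.181; τ=−ln(0.7862)/19.181=0.013 → t=0.261; u2·a0=0.2409·19.181=4.621; a1+…+a4=4.601 < 4.621 ≤ a1+…+a5=19.181 → R5 fires; D=2 X=11 E=2 Y=4
Draw 8: a1=0.278, a2=1.903, a3=0.536, a4=1.210, a5=10.692, a0=14.619; τ=−ln(0.7581)/14.619=0.019 → t=0.280; u2·a0=0.9083·14.619=13.278; a1+…+a4=3.927 < 13.278 ≤ a1+…+a5=14.619 → R5 fires; D=2 X=12 E=1 Y=4
Draw 9: a1=0.139, a2=2.076, a3=0.268, a4=0.660, a5=5.832, a0=8.975; τ=−ln(0.7650)/8.975=0.030 → t=0.310; u2·a0=0.0005·8.975=0.004 ≤ a1=0.139 → R1 fires; D=2 X=12 E=0 Y=6
Draw 10: a1=0.000, a2=2.076, a3=0.000, a4=0.000, a5=0.000, a0=2.076; τ=−ln(0.2583)/2.076=0.652 → t=0.962; u2·a0=0.1087·2.076=0.226; a1=0.000 < 0.226 ≤ a1+a2=2.076 → R2 fires; D=3 X=11 E=0 Y=8
Draw 11: a1=0.000, a2=1.903, a3=0.000, a4=0.000, a5=0.000, a0=1.903; τ=−ln(0.7258)/1.903=0.168 → t=1.131; u2·a0=0.2825·1.903=0.538; a1=0.000 < 0.538 ≤ a1+a2=1.903 → R2 fires; D=4 X=10 E=0 Y=10
Draw 12: a1=0.000, a2=1.730, a3=0.000, a4=0.000, a5=0.000, a0=1.730; τ=−ln(0.7790)/1.730=0.144 → t=1.275 > T=1.27: stop.
Y first becomes ≥ 6 when it reaches 6 at the event at t=0.310.

Threshold first reached at t = 0.310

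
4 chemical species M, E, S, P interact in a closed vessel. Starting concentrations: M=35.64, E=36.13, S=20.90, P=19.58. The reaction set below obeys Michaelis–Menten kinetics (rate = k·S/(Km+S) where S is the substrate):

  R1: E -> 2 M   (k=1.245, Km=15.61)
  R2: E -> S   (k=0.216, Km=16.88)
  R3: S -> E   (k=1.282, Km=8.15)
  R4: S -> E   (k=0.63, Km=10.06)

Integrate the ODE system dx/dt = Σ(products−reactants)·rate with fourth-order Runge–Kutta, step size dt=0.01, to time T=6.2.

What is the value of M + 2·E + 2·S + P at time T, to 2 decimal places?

Check how each reaction changes W = M + 2·E + 2·S + P (weight of products minus weight of reactants):
R1: E -> 2 M: (1·2) − (2·1) = 2 − 2 = 0
R2: E -> S: (2·1) − (2·1) = 2 − 2 = 0
R3: S -> E: (2·1) − (2·1) = 2 − 2 = 0
R4: S -> E: (2·1) − (2·1) = 2 − 2 = 0
Every reaction leaves W unchanged, so W is conserved and no simulation is needed: W(T) = W(0) = 35.64 + 2·36.13 + 2·20.90 + 19.58 = 169.28

Value at T = 169.28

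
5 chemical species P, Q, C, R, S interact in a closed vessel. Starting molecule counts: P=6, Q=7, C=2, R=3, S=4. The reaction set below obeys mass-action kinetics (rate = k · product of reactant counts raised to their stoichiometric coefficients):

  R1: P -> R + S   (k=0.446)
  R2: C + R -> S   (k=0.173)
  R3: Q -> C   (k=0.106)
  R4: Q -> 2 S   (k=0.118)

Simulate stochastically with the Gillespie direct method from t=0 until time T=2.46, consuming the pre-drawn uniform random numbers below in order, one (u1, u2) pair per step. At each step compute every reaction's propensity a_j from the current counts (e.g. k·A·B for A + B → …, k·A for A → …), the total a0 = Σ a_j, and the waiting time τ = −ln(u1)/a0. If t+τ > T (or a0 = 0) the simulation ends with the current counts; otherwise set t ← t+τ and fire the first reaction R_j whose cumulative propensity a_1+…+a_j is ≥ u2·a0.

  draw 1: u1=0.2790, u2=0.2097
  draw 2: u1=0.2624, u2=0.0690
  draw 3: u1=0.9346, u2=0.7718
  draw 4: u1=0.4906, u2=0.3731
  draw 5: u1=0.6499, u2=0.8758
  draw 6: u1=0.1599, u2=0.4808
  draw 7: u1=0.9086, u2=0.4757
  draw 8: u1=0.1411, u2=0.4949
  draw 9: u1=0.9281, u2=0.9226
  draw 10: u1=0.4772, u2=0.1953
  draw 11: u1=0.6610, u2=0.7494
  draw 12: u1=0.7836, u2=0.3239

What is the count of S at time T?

S at T = 17

t=0.000: P=6 Q=7 C=2 R=3 S=4
Draw 1: a1=2.676, a2=1.038, a3=0.742, a4=0.826, a0=5.282; τ=−ln(0.2790)/5.282=0.242 → t=0.242; u2·a0=0.2097·5.282=1.108 ≤ a1=2.676 → R1 fires; P=5 Q=7 C=2 R=4 S=5
Draw 2: a1=2.230, a2=1.384, a3=0.742, a4=0.826, a0=5.182; τ=−ln(0.2624)/5.182=0.258 → t=0.500; u2·a0=0.0690·5.182=0.358 ≤ a1=2.230 → R1 fires; P=4 Q=7 C=2 R=5 S=6
Draw 3: a1=1.784, a2=1.730, a3=0.742, a4=0.826, a0=5.082; τ=−ln(0.9346)/5.082=0.013 → t=0.513; u2·a0=0.7718·5.082=3.922; a1+a2=3.514 < 3.922 ≤ a1+…+a3=4.256 → R3 fires; P=4 Q=6 C=3 R=5 S=6
Draw 4: a1=1.784, a2=2.595, a3=0.636, a4=0.708, a0=5.723; τ=−ln(0.4906)/5.723=0.124 → t=0.638; u2·a0=0.3731·5.723=2.135; a1=1.784 < 2.135 ≤ a1+a2=4.379 → R2 fires; P=4 Q=6 C=2 R=4 S=7
Draw 5: a1=1.784, a2=1.384, a3=0.636, a4=0.708, a0=4.512; τ=−ln(0.6499)/4.512=0.096 → t=0.733; u2·a0=0.8758·4.512=3.952; a1+…+a3=3.804 < 3.952 ≤ a1+…+a4=4.512 → R4 fires; P=4 Q=5 C=2 R=4 S=9
Draw 6: a1=1.784, a2=1.384, a3=0.530, a4=0.590, a0=4.288; τ=−ln(0.1599)/4.288=0.428 → t=1.161; u2·a0=0.4808·4.288=2.062; a1=1.784 < 2.062 ≤ a1+a2=3.168 → R2 fires; P=4 Q=5 C=1 R=3 S=10
Draw 7: a1=1.784, a2=0.519, a3=0.530, a4=0.590, a0=3.423; τ=−ln(0.9086)/3.423=0.028 → t=1.189; u2·a0=0.4757·3.423=1.628 ≤ a1=1.784 → R1 fires; P=3 Q=5 C=1 R=4 S=11
Draw 8: a1=1.338, a2=0.692, a3=0.530, a4=0.590, a0=3.150; τ=−ln(0.1411)/3.150=0.622 → t=1.810; u2·a0=0.4949·3.150=1.559; a1=1.338 < 1.559 ≤ a1+a2=2.030 → R2 fires; P=3 Q=5 C=0 R=3 S=12
Draw 9: a1=1.338, a2=0.000, a3=0.530, a4=0.590, a0=2.458; τ=−ln(0.9281)/2.458=0.030 → t=1.841; u2·a0=0.9226·2.458=2.268; a1+…+a3=1.868 < 2.268 ≤ a1+…+a4=2.458 → R4 fires; P=3 Q=4 C=0 R=3 S=14
Draw 10: a1=1.338, a2=0.000, a3=0.424, a4=0.472, a0=2.234; τ=−ln(0.4772)/2.234=0.331 → t=2.172; u2·a0=0.1953·2.234=0.436 ≤ a1=1.338 → R1 fires; P=2 Q=4 C=0 R=4 S=15
Draw 11: a1=0.892, a2=0.000, a3=0.424, a4=0.472, a0=1.788; τ=−ln(0.6610)/1.788=0.232 → t=2.403; u2·a0=0.7494·1.788=1.340; a1+…+a3=1.316 < 1.340 ≤ a1+…+a4=1.788 → R4 fires; P=2 Q=3 C=0 R=4 S=17
Draw 12: a1=0.892, a2=0.000, a3=0.318, a4=0.354, a0=1.564; τ=−ln(0.7836)/1.564=0.156 → t=2.559 > T=2.46: stop.
Read off S at T=2.46: 17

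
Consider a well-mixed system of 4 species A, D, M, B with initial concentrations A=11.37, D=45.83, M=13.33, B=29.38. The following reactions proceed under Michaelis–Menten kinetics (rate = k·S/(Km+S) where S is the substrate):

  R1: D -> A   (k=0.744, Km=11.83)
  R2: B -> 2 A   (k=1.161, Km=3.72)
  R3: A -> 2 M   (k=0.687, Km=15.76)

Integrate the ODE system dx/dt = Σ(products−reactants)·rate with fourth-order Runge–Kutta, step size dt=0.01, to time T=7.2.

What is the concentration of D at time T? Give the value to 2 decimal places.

RK4 with dt=0.01: 720 steps to T=7.2. Trajectory (selected grid times):
t=0.00: A=11.37 D=45.83 M=13.33 B=29.38
t=0.80: A=13.25 D=45.36 M=13.81 B=28.56
t=1.60: A=15.10 D=44.89 M=14.33 B=27.74
t=2.40: A=16.93 D=44.42 M=14.89 B=26.92
t=3.20: A=18.74 D=43.95 M=15.47 B=26.10
t=4.00: A=20.52 D=43.48 M=16.08 B=25.29
t=4.80: A=22.29 D=43.01 M=16.71 B=24.49
t=5.60: A=24.04 D=42.54 M=17.37 B=23.68
t=6.40: A=25.77 D=42.08 M=18.04 B=22.88
t=7.20: A=27.48 D=41.61 M=18.73 B=22.08
Read off D at T=7.2: 41.61

D at T = 41.61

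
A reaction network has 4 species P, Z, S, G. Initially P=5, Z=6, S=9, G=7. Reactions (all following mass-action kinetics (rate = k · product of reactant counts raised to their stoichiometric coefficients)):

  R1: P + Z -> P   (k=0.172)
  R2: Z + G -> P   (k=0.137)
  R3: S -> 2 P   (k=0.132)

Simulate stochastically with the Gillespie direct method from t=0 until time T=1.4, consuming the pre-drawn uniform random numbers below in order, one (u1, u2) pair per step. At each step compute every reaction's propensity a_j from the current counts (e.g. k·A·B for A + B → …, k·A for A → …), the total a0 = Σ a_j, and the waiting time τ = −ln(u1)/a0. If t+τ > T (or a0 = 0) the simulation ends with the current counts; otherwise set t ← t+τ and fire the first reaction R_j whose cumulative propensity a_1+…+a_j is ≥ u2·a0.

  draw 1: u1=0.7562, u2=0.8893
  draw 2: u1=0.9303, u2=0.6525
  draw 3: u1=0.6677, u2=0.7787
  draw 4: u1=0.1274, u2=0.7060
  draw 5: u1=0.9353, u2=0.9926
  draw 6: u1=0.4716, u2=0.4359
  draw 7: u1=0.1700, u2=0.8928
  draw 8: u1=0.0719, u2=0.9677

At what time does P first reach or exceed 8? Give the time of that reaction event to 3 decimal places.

Threshold first reached at t = 0.076

t=0.000: P=5 Z=6 S=9 G=7
Draw 1: a1=5.160, a2=5.754, a3=1.188, a0=12.102; τ=−ln(0.7562)/12.102=0.023 → t=0.023; u2·a0=0.8893·12.102=10.762; a1=5.160 < 10.762 ≤ a1+a2=10.914 → R2 fires; P=6 Z=5 S=9 G=6
Draw 2: a1=5.160, a2=4.110, a3=1.188, a0=10.458; τ=−ln(0.9303)/10.458=0.007 → t=0.030; u2·a0=0.6525·10.458=6.824; a1=5.160 < 6.824 ≤ a1+a2=9.270 → R2 fires; P=7 Z=4 S=9 G=5
Draw 3: a1=4.816, a2=2.740, a3=1.188, a0=8.744; τ=−ln(0.6677)/8.744=0.046 → t=0.076; u2·a0=0.7787·8.744=6.809; a1=4.816 < 6.809 ≤ a1+a2=7.556 → R2 fires; P=8 Z=3 S=9 G=4
Draw 4: a1=4.128, a2=1.644, a3=1.188, a0=6.960; τ=−ln(0.1274)/6.960=0.296 → t=0.372; u2·a0=0.7060·6.960=4.914; a1=4.128 < 4.914 ≤ a1+a2=5.772 → R2 fires; P=9 Z=2 S=9 G=3
Draw 5: a1=3.096, a2=0.822, a3=1.188, a0=5.106; τ=−ln(0.9353)/5.106=0.013 → t=0.385; u2·a0=0.9926·5.106=5.068; a1+a2=3.918 < 5.068 ≤ a1+…+a3=5.106 → R3 fires; P=11 Z=2 S=8 G=3
Draw 6: a1=3.784, a2=0.822, a3=1.056, a0=5.662; τ=−ln(0.4716)/5.662=0.133 → t=0.518; u2·a0=0.4359·5.662=2.468 ≤ a1=3.784 → R1 fires; P=11 Z=1 S=8 G=3
Draw 7: a1=1.892, a2=0.411, a3=1.056, a0=3.359; τ=−ln(0.1700)/3.359=0.528 → t=1.046; u2·a0=0.8928·3.359=2.999; a1+a2=2.303 < 2.999 ≤ a1+…+a3=3.359 → R3 fires; P=13 Z=1 S=7 G=3
Draw 8: a1=2.236, a2=0.411, a3=0.924, a0=3.571; τ=−ln(0.0719)/3.571=0.737 → t=1.783 > T=1.4: stop.
P first becomes ≥ 8 when it reaches 8 at the event at t=0.076.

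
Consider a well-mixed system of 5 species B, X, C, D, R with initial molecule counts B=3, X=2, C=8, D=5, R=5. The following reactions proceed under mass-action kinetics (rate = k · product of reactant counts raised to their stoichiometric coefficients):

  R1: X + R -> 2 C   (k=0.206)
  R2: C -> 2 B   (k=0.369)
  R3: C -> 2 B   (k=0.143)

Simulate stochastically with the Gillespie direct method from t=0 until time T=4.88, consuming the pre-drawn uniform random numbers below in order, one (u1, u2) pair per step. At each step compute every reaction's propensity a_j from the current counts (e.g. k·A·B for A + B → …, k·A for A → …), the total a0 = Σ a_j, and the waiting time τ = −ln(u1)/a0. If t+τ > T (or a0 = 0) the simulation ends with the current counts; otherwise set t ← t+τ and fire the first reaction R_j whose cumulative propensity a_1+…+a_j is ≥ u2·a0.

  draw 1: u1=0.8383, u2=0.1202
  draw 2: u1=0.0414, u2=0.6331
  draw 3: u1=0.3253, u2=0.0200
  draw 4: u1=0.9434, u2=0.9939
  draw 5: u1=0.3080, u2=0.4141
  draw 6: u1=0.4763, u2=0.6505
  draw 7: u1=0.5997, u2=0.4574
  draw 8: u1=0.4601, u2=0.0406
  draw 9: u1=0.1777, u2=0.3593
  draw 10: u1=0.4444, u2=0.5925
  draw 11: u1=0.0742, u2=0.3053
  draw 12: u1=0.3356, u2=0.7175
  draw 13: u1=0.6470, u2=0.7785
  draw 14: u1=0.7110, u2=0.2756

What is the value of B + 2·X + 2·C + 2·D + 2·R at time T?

Value at T = 43

Check how each reaction changes W = B + 2·X + 2·C + 2·D + 2·R (weight of products minus weight of reactants):
R1: X + R -> 2 C: (2·2) − (2·1 + 2·1) = 4 − 4 = 0
R2: C -> 2 B: (1·2) − (2·1) = 2 − 2 = 0
R3: C -> 2 B: (1·2) − (2·1) = 2 − 2 = 0
Every reaction leaves W unchanged, so W is conserved and no simulation is needed: W(T) = W(0) = 3 + 2·2 + 2·8 + 2·5 + 2·5 = 43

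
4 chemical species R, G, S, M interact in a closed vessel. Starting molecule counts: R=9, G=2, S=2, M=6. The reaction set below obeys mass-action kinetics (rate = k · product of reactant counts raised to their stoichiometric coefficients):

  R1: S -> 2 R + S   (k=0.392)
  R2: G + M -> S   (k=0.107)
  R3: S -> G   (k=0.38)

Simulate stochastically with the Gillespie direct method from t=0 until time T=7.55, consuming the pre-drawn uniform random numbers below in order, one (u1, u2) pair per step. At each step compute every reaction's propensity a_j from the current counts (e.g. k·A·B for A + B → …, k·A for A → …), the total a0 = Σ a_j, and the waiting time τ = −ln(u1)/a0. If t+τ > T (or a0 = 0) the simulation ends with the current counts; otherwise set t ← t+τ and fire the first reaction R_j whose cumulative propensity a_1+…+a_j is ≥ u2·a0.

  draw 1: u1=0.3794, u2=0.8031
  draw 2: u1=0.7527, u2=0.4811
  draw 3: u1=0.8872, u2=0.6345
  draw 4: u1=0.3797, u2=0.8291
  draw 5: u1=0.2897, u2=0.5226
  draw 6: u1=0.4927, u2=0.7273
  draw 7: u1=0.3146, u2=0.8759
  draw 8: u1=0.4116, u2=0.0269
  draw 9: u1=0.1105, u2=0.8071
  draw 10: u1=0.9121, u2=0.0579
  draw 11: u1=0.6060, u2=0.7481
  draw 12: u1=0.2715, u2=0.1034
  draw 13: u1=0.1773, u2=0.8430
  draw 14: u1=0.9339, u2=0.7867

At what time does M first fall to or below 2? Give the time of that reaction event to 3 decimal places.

Threshold first reached at t = 4.013

t=0.000: R=9 G=2 S=2 M=6
Draw 1: a1=0.784, a2=1.284, a3=0.760, a0=2.828; τ=−ln(0.3794)/2.828=0.343 → t=0.343; u2·a0=0.8031·2.828=2.271; a1+a2=2.068 < 2.271 ≤ a1+…+a3=2.828 → R3 fires; R=9 G=3 S=1 M=6
Draw 2: a1=0.392, a2=1.926, a3=0.380, a0=2.698; τ=−ln(0.7527)/2.698=0.105 → t=0.448; u2·a0=0.4811·2.698=1.298; a1=0.392 < 1.298 ≤ a1+a2=2.318 → R2 fires; R=9 G=2 S=2 M=5
Draw 3: a1=0.784, a2=1.070, a3=0.760, a0=2.614; τ=−ln(0.8872)/2.614=0.046 → t=0.494; u2·a0=0.6345·2.614=1.659; a1=0.784 < 1.659 ≤ a1+a2=1.854 → R2 fires; R=9 G=1 S=3 M=4
Draw 4: a1=1.176, a2=0.428, a3=1.140, a0=2.744; τ=−ln(0.3797)/2.744=0.353 → t=0.847; u2·a0=0.8291·2.744=2.275; a1+a2=1.604 < 2.275 ≤ a1+…+a3=2.744 → R3 fires; R=9 G=2 S=2 M=4
Draw 5: a1=0.784, a2=0.856, a3=0.760, a0=2.400; τ=−ln(0.2897)/2.400=0.516 → t=1.363; u2·a0=0.5226·2.400=1.254; a1=0.784 < 1.254 ≤ a1+a2=1.640 → R2 fires; R=9 G=1 S=3 M=3
Draw 6: a1=1.176, a2=0.321, a3=1.140, a0=2.637; τ=−ln(0.4927)/2.637=0.268 → t=1.631; u2·a0=0.7273·2.637=1.918; a1+a2=1.497 < 1.918 ≤ a1+…+a3=2.637 → R3 fires; R=9 G=2 S=2 M=3
Draw 7: a1=0.784, a2=0.642, a3=0.760, a0=2.186; τ=−ln(0.3146)/2.186=0.529 → t=2.160; u2·a0=0.8759·2.186=1.915; a1+a2=1.426 < 1.915 ≤ a1+…+a3=2.186 → R3 fires; R=9 G=3 S=1 M=3
Draw 8: a1=0.392, a2=0.963, a3=0.380, a0=1.735; τ=−ln(0.4116)/1.735=0.512 → t=2.672; u2·a0=0.0269·1.735=0.047 ≤ a1=0.392 → R1 fires; R=11 G=3 S=1 M=3
Draw 9: a1=0.392, a2=0.963, a3=0.380, a0=1.735; τ=−ln(0.1105)/1.735=1.270 → t=3.942; u2·a0=0.8071·1.735=1.400; a1+a2=1.355 < 1.400 ≤ a1+…+a3=1.735 → R3 fires; R=11 G=4 S=0 M=3
Draw 10: a1=0.000, a2=1.284, a3=0.000, a0=1.284; τ=−ln(0.9121)/1.284=0.072 → t=4.013; u2·a0=0.0579·1.284=0.074; a1=0.000 < 0.074 ≤ a1+a2=1.284 → R2 fires; R=11 G=3 S=1 M=2
Draw 11: a1=0.392, a2=0.642, a3=0.380, a0=1.414; τ=−ln(0.6060)/1.414=0.354 → t=4.367; u2·a0=0.7481·1.414=1.058; a1+a2=1.034 < 1.058 ≤ a1+…+a3=1.414 → R3 fires; R=11 G=4 S=0 M=2
Draw 12: a1=0.000, a2=0.856, a3=0.000, a0=0.856; τ=−ln(0.2715)/0.856=1.523 → t=5.891; u2·a0=0.1034·0.856=0.089; a1=0.000 < 0.089 ≤ a1+a2=0.856 → R2 fires; R=11 G=3 S=1 M=1
Draw 13: a1=0.392, a2=0.321, a3=0.380, a0=1.093; τ=−ln(0.1773)/1.093=1.583 → t=7.473; u2·a0=0.8430·1.093=0.921; a1+a2=0.713 < 0.921 ≤ a1+…+a3=1.093 → R3 fires; R=11 G=4 S=0 M=1
Draw 14: a1=0.000, a2=0.428, a3=0.000, a0=0.428; τ=−ln(0.9339)/0.428=0.160 → t=7.633 > T=7.55: stop.
M first becomes ≤ 2 when it reaches 2 at the event at t=4.013.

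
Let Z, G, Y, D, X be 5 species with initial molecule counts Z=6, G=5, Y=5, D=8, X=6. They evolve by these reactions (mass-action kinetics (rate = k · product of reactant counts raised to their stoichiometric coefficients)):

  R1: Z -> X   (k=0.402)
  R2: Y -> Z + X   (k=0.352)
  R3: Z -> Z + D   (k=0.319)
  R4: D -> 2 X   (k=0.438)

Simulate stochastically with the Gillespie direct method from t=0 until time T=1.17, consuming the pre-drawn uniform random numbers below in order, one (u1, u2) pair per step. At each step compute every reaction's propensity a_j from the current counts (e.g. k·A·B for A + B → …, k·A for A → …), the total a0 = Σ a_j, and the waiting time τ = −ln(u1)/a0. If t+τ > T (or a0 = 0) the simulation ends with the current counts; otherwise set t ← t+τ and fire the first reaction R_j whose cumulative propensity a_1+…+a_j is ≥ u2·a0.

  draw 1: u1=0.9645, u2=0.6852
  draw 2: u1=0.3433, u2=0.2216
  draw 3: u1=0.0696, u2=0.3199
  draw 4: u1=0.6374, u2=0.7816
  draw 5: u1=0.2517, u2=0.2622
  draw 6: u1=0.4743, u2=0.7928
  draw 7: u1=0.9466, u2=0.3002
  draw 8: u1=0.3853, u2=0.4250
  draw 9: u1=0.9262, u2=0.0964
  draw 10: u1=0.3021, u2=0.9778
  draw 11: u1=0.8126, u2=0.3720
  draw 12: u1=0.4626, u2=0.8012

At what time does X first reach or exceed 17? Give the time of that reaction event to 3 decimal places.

Threshold first reached at t = 0.884

t=0.000: Z=6 G=5 Y=5 D=8 X=6
Draw 1: a1=2.412, a2=1.760, a3=1.914, a4=3.504, a0=9.590; τ=−ln(0.9645)/9.590=0.004 → t=0.004; u2·a0=0.6852·9.590=6.571; a1+…+a3=6.086 < 6.571 ≤ a1+…+a4=9.590 → R4 fires; Z=6 G=5 Y=5 D=7 X=8
Draw 2: a1=2.412, a2=1.760, a3=1.914, a4=3.066, a0=9.152; τ=−ln(0.3433)/9.152=0.117 → t=0.121; u2·a0=0.2216·9.152=2.028 ≤ a1=2.412 → R1 fires; Z=5 G=5 Y=5 D=7 X=9
Draw 3: a1=2.010, a2=1.760, a3=1.595, a4=3.066, a0=8.431; τ=−ln(0.0696)/8.431=0.316 → t=0.437; u2·a0=0.3199·8.431=2.697; a1=2.010 < 2.697 ≤ a1+a2=3.770 → R2 fires; Z=6 G=5 Y=4 D=7 X=10
Draw 4: a1=2.412, a2=1.408, a3=1.914, a4=3.066, a0=8.800; τ=−ln(0.6374)/8.800=0.051 → t=0.488; u2·a0=0.7816·8.800=6.878; a1+…+a3=5.734 < 6.878 ≤ a1+…+a4=8.800 → R4 fires; Z=6 G=5 Y=4 D=6 X=12
Draw 5: a1=2.412, a2=1.408, a3=1.914, a4=2.628, a0=8.362; τ=−ln(0.2517)/8.362=0.165 → t=0.653; u2·a0=0.2622·8.362=2.193 ≤ a1=2.412 → R1 fires; Z=5 G=5 Y=4 D=6 X=13
Draw 6: a1=2.010, a2=1.408, a3=1.595, a4=2.628, a0=7.641; τ=−ln(0.4743)/7.641=0.098 → t=0.750; u2·a0=0.7928·7.641=6.058; a1+…+a3=5.013 < 6.058 ≤ a1+…+a4=7.641 → R4 fires; Z=5 G=5 Y=4 D=5 X=15
Draw 7: a1=2.010, a2=1.408, a3=1.595, a4=2.190, a0=7.203; τ=−ln(0.9466)/7.203=0.008 → t=0.758; u2·a0=0.3002·7.203=2.162; a1=2.010 < 2.162 ≤ a1+a2=3.418 → R2 fires; Z=6 G=5 Y=3 D=5 X=16
Draw 8: a1=2.412, a2=1.056, a3=1.914, a4=2.190, a0=7.572; τ=−ln(0.3853)/7.572=0.126 → t=0.884; u2·a0=0.4250·7.572=3.218; a1=2.412 < 3.218 ≤ a1+a2=3.468 → R2 fires; Z=7 G=5 Y=2 D=5 X=17
Draw 9: a1=2.814, a2=0.704, a3=2.233, a4=2.190, a0=7.941; τ=−ln(0.9262)/7.941=0.010 → t=0.894; u2·a0=0.0964·7.941=0.766 ≤ a1=2.814 → R1 fires; Z=6 G=5 Y=2 D=5 X=18
Draw 10: a1=2.412, a2=0.704, a3=1.914, a4=2.190, a0=7.220; τ=−ln(0.3021)/7.220=0.166 → t=1.059; u2·a0=0.9778·7.220=7.060; a1+…+a3=5.030 < 7.060 ≤ a1+…+a4=7.220 → R4 fires; Z=6 G=5 Y=2 D=4 X=20
Draw 11: a1=2.412, a2=0.704, a3=1.914, a4=1.752, a0=6.782; τ=−ln(0.8126)/6.782=0.031 → t=1.090; u2·a0=0.3720·6.782=2.523; a1=2.412 < 2.523 ≤ a1+a2=3.116 → R2 fires; Z=7 G=5 Y=1 D=4 X=21
Draw 12: a1=2.814, a2=0.352, a3=2.233, a4=1.752, a0=7.151; τ=−ln(0.4626)/7.151=0.108 → t=1.198 > T=1.17: stop.
X first becomes ≥ 17 when it reaches 17 at the event at t=0.884.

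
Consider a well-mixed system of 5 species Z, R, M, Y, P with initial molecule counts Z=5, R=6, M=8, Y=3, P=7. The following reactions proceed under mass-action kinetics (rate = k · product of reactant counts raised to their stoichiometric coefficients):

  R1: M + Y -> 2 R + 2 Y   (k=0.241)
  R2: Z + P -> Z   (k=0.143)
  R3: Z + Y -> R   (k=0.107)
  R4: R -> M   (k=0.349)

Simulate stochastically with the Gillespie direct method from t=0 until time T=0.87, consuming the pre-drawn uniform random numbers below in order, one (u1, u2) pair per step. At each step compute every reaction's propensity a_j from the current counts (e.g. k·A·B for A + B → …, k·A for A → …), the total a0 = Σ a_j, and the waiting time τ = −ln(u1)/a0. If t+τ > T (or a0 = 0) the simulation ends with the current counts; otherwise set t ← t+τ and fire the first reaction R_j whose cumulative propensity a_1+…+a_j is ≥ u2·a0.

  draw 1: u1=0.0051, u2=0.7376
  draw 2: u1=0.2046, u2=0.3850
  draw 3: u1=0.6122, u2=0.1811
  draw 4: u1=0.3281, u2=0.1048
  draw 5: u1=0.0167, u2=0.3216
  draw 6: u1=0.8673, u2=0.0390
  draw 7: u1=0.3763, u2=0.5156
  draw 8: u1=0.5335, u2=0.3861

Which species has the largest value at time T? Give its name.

Dominant species at T: R

t=0.000: Z=5 R=6 M=8 Y=3 P=7
Draw 1: a1=5.784, a2=5.005, a3=1.605, a4=2.094, a0=14.488; τ=−ln(0.0051)/14.488=0.364 → t=0.364; u2·a0=0.7376·14.488=10.686; a1=5.784 < 10.686 ≤ a1+a2=10.789 → R2 fires; Z=5 R=6 M=8 Y=3 P=6
Draw 2: a1=5.784, a2=4.290, a3=1.605, a4=2.094, a0=13.773; τ=−ln(0.2046)/13.773=0.115 → t=0.480; u2·a0=0.3850·13.773=5.303 ≤ a1=5.784 → R1 fires; Z=5 R=8 M=7 Y=4 P=6
Draw 3: a1=6.748, a2=4.290, a3=2.140, a4=2.792, a0=15.970; τ=−ln(0.6122)/15.970=0.031 → t=0.510; u2·a0=0.1811·15.970=2.892 ≤ a1=6.748 → R1 fires; Z=5 R=10 M=6 Y=5 P=6
Draw 4: a1=7.230, a2=4.290, a3=2.675, a4=3.490, a0=17.685; τ=−ln(0.3281)/17.685=0.063 → t=0.573; u2·a0=0.1048·17.685=1.853 ≤ a1=7.230 → R1 fires; Z=5 R=12 M=5 Y=6 P=6
Draw 5: a1=7.230, a2=4.290, a3=3.210, a4=4.188, a0=18.918; τ=−ln(0.0167)/18.918=0.216 → t=0.790; u2·a0=0.3216·18.918=6.084 ≤ a1=7.230 → R1 fires; Z=5 R=14 M=4 Y=7 P=6
Draw 6: a1=6.748, a2=4.290, a3=3.745, a4=4.886, a0=19.669; τ=−ln(0.8673)/19.669=0.007 → t=0.797; u2·a0=0.0390·19.669=0.767 ≤ a1=6.748 → R1 fires; Z=5 R=16 M=3 Y=8 P=6
Draw 7: a1=5.784, a2=4.290, a3=4.280, a4=5.584, a0=19.938; τ=−ln(0.3763)/19.938=0.049 → t=0.846; u2·a0=0.5156·19.938=10.280; a1+a2=10.074 < 10.280 ≤ a1+…+a3=14.354 → R3 fires; Z=4 R=17 M=3 Y=7 P=6
Draw 8: a1=5.061, a2=3.432, a3=2.996, a4=5.933, a0=17.422; τ=−ln(0.5335)/17.422=0.036 → t=0.882 > T=0.87: stop.
At T=0.87: Z=4 R=17 M=3 Y=7 P=6; the largest is R.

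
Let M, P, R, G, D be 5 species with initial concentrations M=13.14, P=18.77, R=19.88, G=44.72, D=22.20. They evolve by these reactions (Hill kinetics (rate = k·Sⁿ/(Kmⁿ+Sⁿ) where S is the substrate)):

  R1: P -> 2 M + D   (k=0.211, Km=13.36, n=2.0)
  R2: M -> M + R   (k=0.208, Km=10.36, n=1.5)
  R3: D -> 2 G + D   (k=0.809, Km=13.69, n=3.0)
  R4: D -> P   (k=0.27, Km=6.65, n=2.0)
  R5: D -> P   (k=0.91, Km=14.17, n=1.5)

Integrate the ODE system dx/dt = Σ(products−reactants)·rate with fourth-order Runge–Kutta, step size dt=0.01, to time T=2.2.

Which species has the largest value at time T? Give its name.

Dominant species at T: G

RK4 with dt=0.01: 220 steps to T=2.2. Trajectory (selected grid times):
t=0.00: M=13.14 P=18.77 R=19.88 G=44.72 D=22.20
t=0.24: M=13.21 P=18.94 R=19.91 G=45.03 D=22.03
t=0.49: M=13.28 P=19.12 R=19.94 G=45.36 D=21.85
t=0.73: M=13.35 P=19.28 R=19.97 G=45.67 D=21.69
t=0.98: M=13.42 P=19.46 R=20.00 G=45.99 D=21.51
t=1.22: M=13.49 P=19.63 R=20.03 G=46.30 D=21.34
t=1.47: M=13.56 P=19.80 R=20.06 G=46.62 D=21.17
t=1.71: M=13.63 P=19.96 R=20.09 G=46.92 D=21.01
t=1.96: M=13.70 P=20.13 R=20.12 G=47.24 D=20.84
t=2.20: M=13.77 P=20.30 R=20.15 G=47.54 D=20.67
At T=2.2: M=13.77 P=20.30 R=20.15 G=47.54 D=20.67; the largest is G.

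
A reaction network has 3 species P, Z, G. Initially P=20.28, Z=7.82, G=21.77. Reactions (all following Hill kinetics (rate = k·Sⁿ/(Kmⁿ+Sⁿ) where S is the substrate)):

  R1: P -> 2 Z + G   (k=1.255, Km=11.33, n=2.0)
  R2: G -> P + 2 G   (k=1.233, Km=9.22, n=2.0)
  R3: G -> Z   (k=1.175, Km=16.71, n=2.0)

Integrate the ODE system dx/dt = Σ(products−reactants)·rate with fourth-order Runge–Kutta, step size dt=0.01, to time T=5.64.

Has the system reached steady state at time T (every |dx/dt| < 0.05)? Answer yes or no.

RK4 with dt=0.01: 564 steps to T=5.64. Trajectory (selected grid times):
t=0.00: P=20.28 Z=7.82 G=21.77
t=0.63: P=20.34 Z=9.50 G=22.56
t=1.25: P=20.40 Z=11.16 G=23.34
t=1.88: P=20.47 Z=12.87 G=24.12
t=2.51: P=20.55 Z=14.58 G=24.91
t=3.13: P=20.63 Z=16.29 G=25.67
t=3.76: P=20.71 Z=18.03 G=26.44
t=4.39: P=20.79 Z=19.78 G=27.21
t=5.01: P=20.88 Z=21.51 G=27.97
t=5.64: P=20.97 Z=23.28 G=28.73
Rates at T: R1=0.9715, R2=1.1179, R3=0.8781
dx/dt at T (Σ net stoichiometry × rate): P=+0.1464, Z=+2.8210, G=+1.2113
Largest |dx/dt| is |+2.8210| (Z) ≥ 0.05 → not steady.

Steady state at T: no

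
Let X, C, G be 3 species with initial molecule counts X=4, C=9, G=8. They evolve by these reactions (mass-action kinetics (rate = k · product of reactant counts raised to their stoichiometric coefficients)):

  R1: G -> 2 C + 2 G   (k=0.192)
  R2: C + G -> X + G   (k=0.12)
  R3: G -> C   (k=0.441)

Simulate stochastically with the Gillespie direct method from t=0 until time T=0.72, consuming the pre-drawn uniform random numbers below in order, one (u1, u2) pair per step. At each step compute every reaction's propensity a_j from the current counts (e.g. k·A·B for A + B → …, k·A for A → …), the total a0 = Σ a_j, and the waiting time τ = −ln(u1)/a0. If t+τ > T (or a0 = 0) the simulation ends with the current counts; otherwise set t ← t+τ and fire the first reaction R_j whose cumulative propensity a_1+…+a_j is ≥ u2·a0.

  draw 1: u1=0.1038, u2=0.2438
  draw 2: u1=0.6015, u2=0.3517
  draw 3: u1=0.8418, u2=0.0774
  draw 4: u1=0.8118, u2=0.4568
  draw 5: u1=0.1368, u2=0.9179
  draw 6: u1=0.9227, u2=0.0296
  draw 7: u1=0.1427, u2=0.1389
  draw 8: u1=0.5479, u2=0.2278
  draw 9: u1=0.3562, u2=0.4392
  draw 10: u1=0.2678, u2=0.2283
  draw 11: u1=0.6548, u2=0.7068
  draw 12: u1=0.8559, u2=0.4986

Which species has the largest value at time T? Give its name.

t=0.000: X=4 C=9 G=8
Draw 1: a1=1.536, a2=8.640, a3=3.528, a0=13.704; τ=−ln(0.1038)/13.704=0.165 → t=0.165; u2·a0=0.2438·13.704=3.341; a1=1.536 < 3.341 ≤ a1+a2=10.176 → R2 fires; X=5 C=8 G=8
Draw 2: a1=1.536, a2=7.680, a3=3.528, a0=12.744; τ=−ln(0.6015)/12.744=0.040 → t=0.205; u2·a0=0.3517·12.744=4.482; a1=1.536 < 4.482 ≤ a1+a2=9.216 → R2 fires; X=6 C=7 G=8
Draw 3: a1=1.536, a2=6.720, a3=3.528, a0=11.784; τ=−ln(0.8418)/11.784=0.015 → t=0.220; u2·a0=0.0774·11.784=0.912 ≤ a1=1.536 → R1 fires; X=6 C=9 G=9
Draw 4: a1=1.728, a2=9.720, a3=3.969, a0=15.417; τ=−ln(0.8118)/15.417=0.014 → t=0.233; u2·a0=0.4568·15.417=7.042; a1=1.728 < 7.042 ≤ a1+a2=11.448 → R2 fires; X=7 C=8 G=9
Draw 5: a1=1.728, a2=8.640, a3=3.969, a0=14.337; τ=−ln(0.1368)/14.337=0.139 → t=0.372; u2·a0=0.9179·14.337=13.160; a1+a2=10.368 < 13.160 ≤ a1+…+a3=14.337 → R3 fires; X=7 C=9 G=8
Draw 6: a1=1.536, a2=8.640, a3=3.528, a0=13.704; τ=−ln(0.9227)/13.704=0.006 → t=0.378; u2·a0=0.0296·13.704=0.406 ≤ a1=1.536 → R1 fires; X=7 C=11 G=9
Draw 7: a1=1.728, a2=11.880, a3=3.969, a0=17.577; τ=−ln(0.1427)/17.577=0.111 → t=0.489; u2·a0=0.1389·17.577=2.441; a1=1.728 < 2.441 ≤ a1+a2=13.608 → R2 fires; X=8 C=10 G=9
Draw 8: a1=1.728, a2=10.800, a3=3.969, a0=16.497; τ=−ln(0.5479)/16.497=0.036 → t=0.525; u2·a0=0.2278·16.497=3.758; a1=1.728 < 3.758 ≤ a1+a2=12.528 → R2 fires; X=9 C=9 G=9
Draw 9: a1=1.728, a2=9.720, a3=3.969, a0=15.417; τ=−ln(0.3562)/15.417=0.067 → t=0.592; u2·a0=0.4392·15.417=6.771; a1=1.728 < 6.771 ≤ a1+a2=11.448 → R2 fires; X=10 C=8 G=9
Draw 10: a1=1.728, a2=8.640, a3=3.969, a0=14.337; τ=−ln(0.2678)/14.337=0.092 → t=0.684; u2·a0=0.2283·14.337=3.273; a1=1.728 < 3.273 ≤ a1+a2=10.368 → R2 fires; X=11 C=7 G=9
Draw 11: a1=1.728, a2=7.560, a3=3.969, a0=13.257; τ=−ln(0.6548)/13.257=0.032 → t=0.716; u2·a0=0.7068·13.257=9.370; a1+a2=9.288 < 9.370 ≤ a1+…+a3=13.257 → R3 fires; X=11 C=8 G=8
Draw 12: a1=1.536, a2=7.680, a3=3.528, a0=12.744; τ=−ln(0.8559)/12.744=0.012 → t=0.728 > T=0.72: stop.
At T=0.72: X=11 C=8 G=8; the largest is X.

Dominant species at T: X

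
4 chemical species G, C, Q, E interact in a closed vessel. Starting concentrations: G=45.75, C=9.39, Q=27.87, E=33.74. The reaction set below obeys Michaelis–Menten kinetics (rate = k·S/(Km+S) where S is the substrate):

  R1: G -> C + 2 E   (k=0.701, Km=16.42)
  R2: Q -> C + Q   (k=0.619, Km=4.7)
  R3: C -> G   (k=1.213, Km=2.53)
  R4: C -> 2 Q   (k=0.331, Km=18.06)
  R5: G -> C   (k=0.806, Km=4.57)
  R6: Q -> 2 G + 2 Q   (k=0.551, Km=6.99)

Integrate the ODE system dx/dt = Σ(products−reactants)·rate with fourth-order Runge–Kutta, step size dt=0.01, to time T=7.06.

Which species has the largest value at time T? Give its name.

Dominant species at T: G

RK4 with dt=0.01: 706 steps to T=7.06. Trajectory (selected grid times):
t=0.00: G=45.75 C=9.39 Q=27.87 E=33.74
t=0.78: G=46.21 C=9.94 Q=28.39 E=34.55
t=1.57: G=46.69 C=10.49 Q=28.93 E=35.36
t=2.35: G=47.17 C=11.02 Q=29.47 E=36.17
t=3.14: G=47.67 C=11.55 Q=30.03 E=37.00
t=3.92: G=48.17 C=12.07 Q=30.58 E=37.81
t=4.71: G=48.68 C=12.58 Q=31.15 E=38.64
t=5.49: G=49.18 C=13.09 Q=31.71 E=39.46
t=6.28: G=49.71 C=13.60 Q=32.29 E=40.29
t=7.06: G=50.23 C=14.10 Q=32.87 E=41.11
At T=7.06: G=50.23 C=14.10 Q=32.87 E=41.11; the largest is G.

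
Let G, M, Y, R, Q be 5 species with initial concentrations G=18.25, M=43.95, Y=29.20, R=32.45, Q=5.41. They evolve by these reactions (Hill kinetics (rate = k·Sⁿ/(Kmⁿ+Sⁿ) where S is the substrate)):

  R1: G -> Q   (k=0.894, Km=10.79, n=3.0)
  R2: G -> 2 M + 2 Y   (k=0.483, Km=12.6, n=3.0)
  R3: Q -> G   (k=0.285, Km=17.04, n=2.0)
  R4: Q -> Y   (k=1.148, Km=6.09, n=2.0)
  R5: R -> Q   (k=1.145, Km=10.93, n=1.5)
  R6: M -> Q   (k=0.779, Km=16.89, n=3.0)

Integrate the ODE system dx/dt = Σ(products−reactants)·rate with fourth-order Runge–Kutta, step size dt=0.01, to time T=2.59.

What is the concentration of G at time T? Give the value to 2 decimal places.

RK4 with dt=0.01: 259 steps to T=2.59. Trajectory (selected grid times):
t=0.00: G=18.25 M=43.95 Y=29.20 R=32.45 Q=5.41
t=0.29: G=17.94 M=43.95 Y=29.56 R=32.17 Q=5.95
t=0.58: G=17.63 M=43.94 Y=29.94 R=31.90 Q=6.48
t=0.86: G=17.34 M=43.93 Y=30.31 R=31.63 Q=6.96
t=1.15: G=17.05 M=43.92 Y=30.71 R=31.35 Q=7.45
t=1.44: G=16.76 M=43.90 Y=31.11 R=31.08 Q=7.93
t=1.73: G=16.47 M=43.88 Y=31.52 R=30.80 Q=8.39
t=2.01: G=16.20 M=43.86 Y=31.92 R=30.54 Q=8.83
t=2.30: G=15.93 M=43.84 Y=32.34 R=30.27 Q=9.27
t=2.59: G=15.66 M=43.81 Y=32.76 R=29.99 Q=9.69
Read off G at T=2.59: 15.66

G at T = 15.66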